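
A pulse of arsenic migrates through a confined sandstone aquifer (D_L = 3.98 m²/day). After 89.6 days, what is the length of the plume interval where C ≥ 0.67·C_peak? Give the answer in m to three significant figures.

47.8 m

The plume is Gaussian with σ = √(2Dt) = √(2 × 3.98 × 89.6) = 26.71 m.
C/C_peak = exp(−Δx²/(2σ²)) = 0.67 ⇒ Δx = σ·√(−2 ln 0.67) = 26.71 × 0.8950 = 23.91 m.
Width = 2Δx = 47.8 m.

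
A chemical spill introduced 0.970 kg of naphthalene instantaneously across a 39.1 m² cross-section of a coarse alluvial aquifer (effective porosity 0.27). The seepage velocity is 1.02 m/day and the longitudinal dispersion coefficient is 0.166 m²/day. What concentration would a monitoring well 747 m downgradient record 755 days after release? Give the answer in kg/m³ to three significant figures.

0.000799 kg/m³

For an instantaneous plane source, C(x,t) = M/(n_e·A·√(4πDt)) · exp(−(x−vt)²/(4Dt)), with n_e·A the pore (flow) area.
Plume center vt = 1.02 × 755 = 770.1 m, so the well at 747 m is 23.1 m upgradient of the peak.
√(4πDt) = 39.69 m, giving peak height M/(n_e·A·√(4πDt)) = 0.970/(0.27 × 39.1 × 39.69) = 0.002315 kg/m³.
(x−vt)²/(4Dt) = (-23.1)²/(4 × 0.166 × 755) = 1.064; exp(−1.064) = 0.3451.
C = 0.002315 × 0.3451 = 0.000799 kg/m³.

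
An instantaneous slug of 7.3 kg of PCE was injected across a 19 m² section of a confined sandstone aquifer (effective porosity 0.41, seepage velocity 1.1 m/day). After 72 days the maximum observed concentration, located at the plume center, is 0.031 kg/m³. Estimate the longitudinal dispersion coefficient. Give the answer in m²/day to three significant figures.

At the plume center C_max = M/(n_e·A·√(4πDt)), so D = M²/(4πt·(n_e·A·C_max)²).
n_e·A·C_max = 0.41 × 19 × 0.031 = 0.2415 kg/m.
D = 7.3²/(4π × 72 × 0.2415²) = 1.01 m²/day.

1.01 m²/day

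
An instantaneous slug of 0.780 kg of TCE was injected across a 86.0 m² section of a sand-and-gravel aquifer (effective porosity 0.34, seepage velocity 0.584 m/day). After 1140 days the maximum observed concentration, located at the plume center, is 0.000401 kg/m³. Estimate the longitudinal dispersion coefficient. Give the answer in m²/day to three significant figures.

At the plume center C_max = M/(n_e·A·√(4πDt)), so D = M²/(4πt·(n_e·A·C_max)²).
n_e·A·C_max = 0.34 × 86.0 × 0.000401 = 0.01173 kg/m.
D = 0.780²/(4π × 1140 × 0.01173²) = 0.309 m²/day.

0.309 m²/day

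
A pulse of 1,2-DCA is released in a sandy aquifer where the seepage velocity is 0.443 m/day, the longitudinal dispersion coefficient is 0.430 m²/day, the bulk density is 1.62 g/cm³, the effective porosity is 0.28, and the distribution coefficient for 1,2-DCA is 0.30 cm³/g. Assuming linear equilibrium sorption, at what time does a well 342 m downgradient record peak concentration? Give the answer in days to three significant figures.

Retardation factor R = 1 + ρ_b·K_d/n = 1 + 1.62 × 0.30/0.28 = 2.736.
Sorption retards both mechanisms: v_R = v/R = 0.1619 m/day, D_R = D/R = 0.1572 m²/day.
Peak time from v_R²t² + 2D_R t − x² = 0: t = (√(D_R² + v_R²x²) − D_R)/v_R².
√(D_R² + v_R²x²) = √(0.1572² + 0.1619² × 342²) = 55.37; v_R² = 0.02621.
t = (55.37 − 0.1572)/0.02621 = 2110 days.

2110 days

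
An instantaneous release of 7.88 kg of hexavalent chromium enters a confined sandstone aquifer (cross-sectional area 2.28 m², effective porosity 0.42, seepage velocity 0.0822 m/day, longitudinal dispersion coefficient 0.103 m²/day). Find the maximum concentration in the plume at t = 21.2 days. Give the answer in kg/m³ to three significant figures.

The peak of an instantaneous 1D plume sits at x = vt; there the Gaussian factor is 1 and C_max = M/(n_e·A·√(4πDt)), where n_e·A is the pore area the mass is dissolved in.
√(4πDt) = √(4π × 0.103 × 21.2) = 5.238 m, so C_max = 7.88/(0.42 × 2.28 × 5.238) = 1.57 kg/m³.

1.57 kg/m³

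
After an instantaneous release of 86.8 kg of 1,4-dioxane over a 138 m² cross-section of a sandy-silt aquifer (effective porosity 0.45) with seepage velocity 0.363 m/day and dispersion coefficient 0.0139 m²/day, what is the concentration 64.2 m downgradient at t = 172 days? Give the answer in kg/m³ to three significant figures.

For an instantaneous plane source, C(x,t) = M/(n_e·A·√(4πDt)) · exp(−(x−vt)²/(4Dt)), with n_e·A the pore (flow) area.
Plume center vt = 0.363 × 172 = 62.436 m, so the well at 64.2 m is 1.764 m downgradient of the peak.
√(4πDt) = 5.481 m, giving peak height M/(n_e·A·√(4πDt)) = 86.8/(0.45 × 138 × 5.481) = 0.2550 kg/m³.
(x−vt)²/(4Dt) = (1.764)²/(4 × 0.0139 × 172) = 0.3254; exp(−0.3254) = 0.7222.
C = 0.2550 × 0.7222 = 0.184 kg/m³.

0.184 kg/m³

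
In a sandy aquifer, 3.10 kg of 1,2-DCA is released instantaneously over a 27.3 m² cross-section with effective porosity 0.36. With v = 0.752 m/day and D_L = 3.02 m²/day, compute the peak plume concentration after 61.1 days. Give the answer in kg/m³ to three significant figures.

The peak of an instantaneous 1D plume sits at x = vt; there the Gaussian factor is 1 and C_max = M/(n_e·A·√(4πDt)), where n_e·A is the pore area the mass is dissolved in.
√(4πDt) = √(4π × 3.02 × 61.1) = 48.15 m, so C_max = 3.10/(0.36 × 27.3 × 48.15) = 0.00655 kg/m³.

0.00655 kg/m³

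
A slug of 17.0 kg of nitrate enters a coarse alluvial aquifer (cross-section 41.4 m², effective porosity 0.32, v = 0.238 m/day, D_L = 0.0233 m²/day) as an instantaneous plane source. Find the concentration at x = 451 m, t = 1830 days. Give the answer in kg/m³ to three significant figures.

0.0137 kg/m³

For an instantaneous plane source, C(x,t) = M/(n_e·A·√(4πDt)) · exp(−(x−vt)²/(4Dt)), with n_e·A the pore (flow) area.
Plume center vt = 0.238 × 1830 = 435.54 m, so the well at 451 m is 15.46 m downgradient of the peak.
√(4πDt) = 23.15 m, giving peak height M/(n_e·A·√(4πDt)) = 17.0/(0.32 × 41.4 × 23.15) = 0.05543 kg/m³.
(x−vt)²/(4Dt) = (15.46)²/(4 × 0.0233 × 1830) = 1.401; exp(−1.401) = 0.2464.
C = 0.05543 × 0.2464 = 0.0137 kg/m³.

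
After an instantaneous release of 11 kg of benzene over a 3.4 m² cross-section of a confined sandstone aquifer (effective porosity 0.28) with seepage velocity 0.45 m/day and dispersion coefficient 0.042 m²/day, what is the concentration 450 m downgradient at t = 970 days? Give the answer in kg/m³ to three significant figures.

0.167 kg/m³

For an instantaneous plane source, C(x,t) = M/(n_e·A·√(4πDt)) · exp(−(x−vt)²/(4Dt)), with n_e·A the pore (flow) area.
Plume center vt = 0.45 × 970 = 436.5 m, so the well at 450 m is 13.5 m downgradient of the peak.
√(4πDt) = 22.63 m, giving peak height M/(n_e·A·√(4πDt)) = 11/(0.28 × 3.4 × 22.63) = 0.5106 kg/m³.
(x−vt)²/(4Dt) = (13.5)²/(4 × 0.042 × 970) = 1.118; exp(−1.118) = 0.3269.
C = 0.5106 × 0.3269 = 0.167 kg/m³.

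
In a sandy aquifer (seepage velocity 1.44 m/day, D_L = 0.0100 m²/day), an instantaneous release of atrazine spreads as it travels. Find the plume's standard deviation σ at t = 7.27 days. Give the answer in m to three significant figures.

0.381 m

Dispersive spreading gives a Gaussian with σ² = 2Dt; advection only shifts the center.
σ = √(2 × 0.0100 × 7.27) = 0.381 m.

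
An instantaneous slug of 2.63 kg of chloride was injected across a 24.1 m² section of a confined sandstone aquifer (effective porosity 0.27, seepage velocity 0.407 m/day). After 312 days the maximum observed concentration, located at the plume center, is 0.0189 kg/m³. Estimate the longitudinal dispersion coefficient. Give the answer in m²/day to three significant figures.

At the plume center C_max = M/(n_e·A·√(4πDt)), so D = M²/(4πt·(n_e·A·C_max)²).
n_e·A·C_max = 0.27 × 24.1 × 0.0189 = 0.1230 kg/m.
D = 2.63²/(4π × 312 × 0.1230²) = 0.117 m²/day.

0.117 m²/day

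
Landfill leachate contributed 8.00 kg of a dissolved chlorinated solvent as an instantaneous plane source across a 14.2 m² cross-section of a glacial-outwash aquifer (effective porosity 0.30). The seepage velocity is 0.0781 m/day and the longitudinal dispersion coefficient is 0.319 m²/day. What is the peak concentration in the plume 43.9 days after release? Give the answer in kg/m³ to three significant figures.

0.142 kg/m³

The peak of an instantaneous 1D plume sits at x = vt; there the Gaussian factor is 1 and C_max = M/(n_e·A·√(4πDt)), where n_e·A is the pore area the mass is dissolved in.
√(4πDt) = √(4π × 0.319 × 43.9) = 13.27 m, so C_max = 8.00/(0.30 × 14.2 × 13.27) = 0.142 kg/m³.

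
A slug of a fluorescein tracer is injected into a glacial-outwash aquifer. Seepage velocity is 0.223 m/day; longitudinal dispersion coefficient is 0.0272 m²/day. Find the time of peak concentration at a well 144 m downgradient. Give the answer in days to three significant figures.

645 days

For the 1D instantaneous-source solution, setting ∂C/∂t = 0 at fixed x gives v²t² + 2Dt − x² = 0, so t = (√(D² + v²x²) − D)/v².
√(D² + v²x²) = √(0.0272² + 0.223² × 144²) = 32.11; v² = 0.049729.
t = (32.11 − 0.0272)/0.049729 = 645 days (vs. the pure-advection estimate x/v = 646 d).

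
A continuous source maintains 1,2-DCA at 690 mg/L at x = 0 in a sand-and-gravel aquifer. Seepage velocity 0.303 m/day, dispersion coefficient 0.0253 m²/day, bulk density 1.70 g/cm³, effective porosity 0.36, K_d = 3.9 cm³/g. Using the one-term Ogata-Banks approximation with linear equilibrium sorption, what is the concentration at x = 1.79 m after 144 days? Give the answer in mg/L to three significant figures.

Retardation factor R = 1 + ρ_b·K_d/n = 1 + 1.70 × 3.9/0.36 = 19.42.
Sorption retards both mechanisms: v_R = v/R = 0.01560 m/day, D_R = D/R = 0.001303 m²/day.
v_R·t = 0.01560 × 144 = 2.2464 m; 2√(D_R t) = 0.8663 m; argument = (1.79 − 2.2464)/0.8663 = -0.5268.
C = C₀ × ½·erfc(-0.5268) = 690 × 0.7719 = 533 mg/L.

533 mg/L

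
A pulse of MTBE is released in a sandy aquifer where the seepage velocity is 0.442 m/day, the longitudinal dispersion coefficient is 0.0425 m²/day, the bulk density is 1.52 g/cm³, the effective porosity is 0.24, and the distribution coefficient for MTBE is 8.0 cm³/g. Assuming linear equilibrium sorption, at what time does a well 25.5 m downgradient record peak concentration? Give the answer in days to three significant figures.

Retardation factor R = 1 + ρ_b·K_d/n = 1 + 1.52 × 8.0/0.24 = 51.67.
Sorption retards both mechanisms: v_R = v/R = 0.008554 m/day, D_R = D/R = 0.0008225 m²/day.
Peak time from v_R²t² + 2D_R t − x² = 0: t = (√(D_R² + v_R²x²) − D_R)/v_R².
√(D_R² + v_R²x²) = √(0.0008225² + 0.008554² × 25.5²) = 0.2181; v_R² = 7.317e-05.
t = (0.2181 − 0.0008225)/7.317e-05 = 2970 days.

2970 days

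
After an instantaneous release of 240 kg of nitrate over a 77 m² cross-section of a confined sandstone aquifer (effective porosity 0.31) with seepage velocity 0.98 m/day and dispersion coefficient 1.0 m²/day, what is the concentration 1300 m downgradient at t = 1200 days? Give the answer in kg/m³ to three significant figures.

For an instantaneous plane source, C(x,t) = M/(n_e·A·√(4πDt)) · exp(−(x−vt)²/(4Dt)), with n_e·A the pore (flow) area.
Plume center vt = 0.98 × 1200 = 1176 m, so the well at 1300 m is 124 m downgradient of the peak.
√(4πDt) = 122.8 m, giving peak height M/(n_e·A·√(4πDt)) = 240/(0.31 × 77 × 122.8) = 0.08188 kg/m³.
(x−vt)²/(4Dt) = (124)²/(4 × 1.0 × 1200) = 3.203; exp(−3.203) = 0.04064.
C = 0.08188 × 0.04064 = 0.00333 kg/m³.

0.00333 kg/m³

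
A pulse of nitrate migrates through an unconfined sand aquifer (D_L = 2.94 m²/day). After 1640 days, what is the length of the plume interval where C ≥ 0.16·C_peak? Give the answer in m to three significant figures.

376 m

The plume is Gaussian with σ = √(2Dt) = √(2 × 2.94 × 1640) = 98.20 m.
C/C_peak = exp(−Δx²/(2σ²)) = 0.16 ⇒ Δx = σ·√(−2 ln 0.16) = 98.20 × 1.914 = 188.0 m.
Width = 2Δx = 376 m.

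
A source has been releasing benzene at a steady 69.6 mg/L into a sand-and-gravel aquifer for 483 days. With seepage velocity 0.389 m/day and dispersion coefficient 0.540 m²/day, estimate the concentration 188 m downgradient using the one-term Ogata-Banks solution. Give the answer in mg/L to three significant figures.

For a continuous step input, C/C₀ ≈ ½·erfc((x−vt)/(2√(Dt))).
vt = 0.389 × 483 = 187.887 m and 2√(Dt) = 2√(0.540 × 483) = 32.30 m.
Argument (x−vt)/(2√(Dt)) = (188 − 187.887)/32.30 = 0.003498; ½·erfc(0.003498) = 0.4980.
C = 69.6 × 0.4980 = 34.7 mg/L.

34.7 mg/L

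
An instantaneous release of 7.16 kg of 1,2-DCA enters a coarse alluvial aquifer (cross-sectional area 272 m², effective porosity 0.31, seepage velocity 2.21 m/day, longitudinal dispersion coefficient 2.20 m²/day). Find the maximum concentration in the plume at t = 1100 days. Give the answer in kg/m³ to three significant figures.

The peak of an instantaneous 1D plume sits at x = vt; there the Gaussian factor is 1 and C_max = M/(n_e·A·√(4πDt)), where n_e·A is the pore area the mass is dissolved in.
√(4πDt) = √(4π × 2.20 × 1100) = 174.4 m, so C_max = 7.16/(0.31 × 272 × 174.4) = 0.000487 kg/m³.

0.000487 kg/m³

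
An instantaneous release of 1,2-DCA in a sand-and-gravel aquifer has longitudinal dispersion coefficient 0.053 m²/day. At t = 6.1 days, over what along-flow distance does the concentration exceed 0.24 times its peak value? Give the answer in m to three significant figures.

The plume is Gaussian with σ = √(2Dt) = √(2 × 0.053 × 6.1) = 0.8041 m.
C/C_peak = exp(−Δx²/(2σ²)) = 0.24 ⇒ Δx = σ·√(−2 ln 0.24) = 0.8041 × 1.689 = 1.358 m.
Width = 2Δx = 2.72 m.

2.72 m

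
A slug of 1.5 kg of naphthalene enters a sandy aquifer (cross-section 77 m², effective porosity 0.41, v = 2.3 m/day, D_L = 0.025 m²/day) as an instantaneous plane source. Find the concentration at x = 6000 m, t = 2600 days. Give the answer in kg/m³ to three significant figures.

For an instantaneous plane source, C(x,t) = M/(n_e·A·√(4πDt)) · exp(−(x−vt)²/(4Dt)), with n_e·A the pore (flow) area.
Plume center vt = 2.3 × 2600 = 5980 m, so the well at 6000 m is 20 m downgradient of the peak.
√(4πDt) = 28.58 m, giving peak height M/(n_e·A·√(4πDt)) = 1.5/(0.41 × 77 × 28.58) = 0.001662 kg/m³.
(x−vt)²/(4Dt) = (20)²/(4 × 0.025 × 2600) = 1.538; exp(−1.538) = 0.2148.
C = 0.001662 × 0.2148 = 0.000357 kg/m³.

0.000357 kg/m³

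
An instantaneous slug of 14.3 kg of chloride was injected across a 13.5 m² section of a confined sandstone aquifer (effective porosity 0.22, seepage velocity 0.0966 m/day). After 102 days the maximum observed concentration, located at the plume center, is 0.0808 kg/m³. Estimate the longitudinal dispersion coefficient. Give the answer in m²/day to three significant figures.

2.77 m²/day

At the plume center C_max = M/(n_e·A·√(4πDt)), so D = M²/(4πt·(n_e·A·C_max)²).
n_e·A·C_max = 0.22 × 13.5 × 0.0808 = 0.2400 kg/m.
D = 14.3²/(4π × 102 × 0.2400²) = 2.77 m²/day.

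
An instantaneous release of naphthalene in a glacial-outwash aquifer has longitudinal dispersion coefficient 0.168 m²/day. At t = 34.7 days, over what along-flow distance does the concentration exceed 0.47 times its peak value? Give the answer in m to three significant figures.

The plume is Gaussian with σ = √(2Dt) = √(2 × 0.168 × 34.7) = 3.415 m.
C/C_peak = exp(−Δx²/(2σ²)) = 0.47 ⇒ Δx = σ·√(−2 ln 0.47) = 3.415 × 1.229 = 4.197 m.
Width = 2Δx = 8.39 m.

8.39 m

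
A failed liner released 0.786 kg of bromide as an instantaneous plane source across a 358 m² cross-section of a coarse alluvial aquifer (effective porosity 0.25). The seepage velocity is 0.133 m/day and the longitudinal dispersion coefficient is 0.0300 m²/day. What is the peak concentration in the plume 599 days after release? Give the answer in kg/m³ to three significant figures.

The peak of an instantaneous 1D plume sits at x = vt; there the Gaussian factor is 1 and C_max = M/(n_e·A·√(4πDt)), where n_e·A is the pore area the mass is dissolved in.
√(4πDt) = √(4π × 0.0300 × 599) = 15.03 m, so C_max = 0.786/(0.25 × 358 × 15.03) = 0.000584 kg/m³.

0.000584 kg/m³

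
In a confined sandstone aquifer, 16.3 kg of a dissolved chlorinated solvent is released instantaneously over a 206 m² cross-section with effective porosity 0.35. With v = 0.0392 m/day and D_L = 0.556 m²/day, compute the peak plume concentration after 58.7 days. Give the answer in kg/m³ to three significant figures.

The peak of an instantaneous 1D plume sits at x = vt; there the Gaussian factor is 1 and C_max = M/(n_e·A·√(4πDt)), where n_e·A is the pore area the mass is dissolved in.
√(4πDt) = √(4π × 0.556 × 58.7) = 20.25 m, so C_max = 16.3/(0.35 × 206 × 20.25) = 0.0112 kg/m³.

0.0112 kg/m³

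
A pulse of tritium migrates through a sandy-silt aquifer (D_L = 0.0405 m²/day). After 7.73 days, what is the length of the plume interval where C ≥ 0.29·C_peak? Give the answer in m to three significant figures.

The plume is Gaussian with σ = √(2Dt) = √(2 × 0.0405 × 7.73) = 0.7913 m.
C/C_peak = exp(−Δx²/(2σ²)) = 0.29 ⇒ Δx = σ·√(−2 ln 0.29) = 0.7913 × 1.573 = 1.245 m.
Width = 2Δx = 2.49 m.

2.49 m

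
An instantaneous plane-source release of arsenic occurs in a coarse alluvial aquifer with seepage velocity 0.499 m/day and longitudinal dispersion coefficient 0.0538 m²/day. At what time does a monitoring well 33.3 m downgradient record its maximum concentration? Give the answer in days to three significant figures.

66.5 days

For the 1D instantaneous-source solution, setting ∂C/∂t = 0 at fixed x gives v²t² + 2Dt − x² = 0, so t = (√(D² + v²x²) − D)/v².
√(D² + v²x²) = √(0.0538² + 0.499² × 33.3²) = 16.62; v² = 0.249001.
t = (16.62 − 0.0538)/0.249001 = 66.5 days (vs. the pure-advection estimate x/v = 66.7 d).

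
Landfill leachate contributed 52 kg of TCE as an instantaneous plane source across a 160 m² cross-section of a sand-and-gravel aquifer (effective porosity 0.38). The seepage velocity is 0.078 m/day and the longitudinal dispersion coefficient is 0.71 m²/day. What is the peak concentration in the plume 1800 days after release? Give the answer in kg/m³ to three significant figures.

0.00675 kg/m³

The peak of an instantaneous 1D plume sits at x = vt; there the Gaussian factor is 1 and C_max = M/(n_e·A·√(4πDt)), where n_e·A is the pore area the mass is dissolved in.
√(4πDt) = √(4π × 0.71 × 1800) = 126.7 m, so C_max = 52/(0.38 × 160 × 126.7) = 0.00675 kg/m³.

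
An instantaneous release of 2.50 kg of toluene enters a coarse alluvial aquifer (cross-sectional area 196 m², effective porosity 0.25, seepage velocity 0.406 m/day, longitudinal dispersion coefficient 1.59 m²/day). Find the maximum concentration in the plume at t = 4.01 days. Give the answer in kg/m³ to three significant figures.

0.00570 kg/m³

The peak of an instantaneous 1D plume sits at x = vt; there the Gaussian factor is 1 and C_max = M/(n_e·A·√(4πDt)), where n_e·A is the pore area the mass is dissolved in.
√(4πDt) = √(4π × 1.59 × 4.01) = 8.951 m, so C_max = 2.50/(0.25 × 196 × 8.951) = 0.00570 kg/m³.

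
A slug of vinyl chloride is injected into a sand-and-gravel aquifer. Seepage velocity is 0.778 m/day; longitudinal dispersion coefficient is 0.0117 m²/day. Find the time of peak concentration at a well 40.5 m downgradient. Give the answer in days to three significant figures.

For the 1D instantaneous-source solution, setting ∂C/∂t = 0 at fixed x gives v²t² + 2Dt − x² = 0, so t = (√(D² + v²x²) − D)/v².
√(D² + v²x²) = √(0.0117² + 0.778² × 40.5²) = 31.51; v² = 0.605284.
t = (31.51 − 0.0117)/0.605284 = 52.0 days (vs. the pure-advection estimate x/v = 52.1 d).

52.0 days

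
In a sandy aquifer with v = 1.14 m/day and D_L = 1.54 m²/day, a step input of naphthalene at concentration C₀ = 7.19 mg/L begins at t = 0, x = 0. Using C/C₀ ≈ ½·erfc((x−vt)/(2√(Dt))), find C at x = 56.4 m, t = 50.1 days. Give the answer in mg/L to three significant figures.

For a continuous step input, C/C₀ ≈ ½·erfc((x−vt)/(2√(Dt))).
vt = 1.14 × 50.1 = 57.114 m and 2√(Dt) = 2√(1.54 × 50.1) = 17.57 m.
Argument (x−vt)/(2√(Dt)) = (56.4 − 57.114)/17.57 = -0.04064; ½·erfc(-0.04064) = 0.5229.
C = 7.19 × 0.5229 = 3.76 mg/L.

3.76 mg/L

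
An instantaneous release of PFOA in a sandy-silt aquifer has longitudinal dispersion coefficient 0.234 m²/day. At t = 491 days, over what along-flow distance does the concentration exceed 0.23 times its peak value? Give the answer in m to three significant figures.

The plume is Gaussian with σ = √(2Dt) = √(2 × 0.234 × 491) = 15.16 m.
C/C_peak = exp(−Δx²/(2σ²)) = 0.23 ⇒ Δx = σ·√(−2 ln 0.23) = 15.16 × 1.714 = 25.98 m.
Width = 2Δx = 52.0 m.

52.0 m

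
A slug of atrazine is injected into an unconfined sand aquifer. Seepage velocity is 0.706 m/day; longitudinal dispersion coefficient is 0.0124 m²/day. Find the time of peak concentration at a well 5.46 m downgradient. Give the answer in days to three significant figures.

7.71 days

For the 1D instantaneous-source solution, setting ∂C/∂t = 0 at fixed x gives v²t² + 2Dt − x² = 0, so t = (√(D² + v²x²) − D)/v².
√(D² + v²x²) = √(0.0124² + 0.706² × 5.46²) = 3.855; v² = 0.498436.
t = (3.855 − 0.0124)/0.498436 = 7.71 days (vs. the pure-advection estimate x/v = 7.73 d).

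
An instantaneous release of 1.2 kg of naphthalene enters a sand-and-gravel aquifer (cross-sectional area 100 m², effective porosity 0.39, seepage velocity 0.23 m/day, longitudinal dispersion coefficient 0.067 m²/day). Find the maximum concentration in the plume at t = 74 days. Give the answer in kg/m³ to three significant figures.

The peak of an instantaneous 1D plume sits at x = vt; there the Gaussian factor is 1 and C_max = M/(n_e·A·√(4πDt)), where n_e·A is the pore area the mass is dissolved in.
√(4πDt) = √(4π × 0.067 × 74) = 7.893 m, so C_max = 1.2/(0.39 × 100 × 7.893) = 0.00390 kg/m³.

0.00390 kg/m³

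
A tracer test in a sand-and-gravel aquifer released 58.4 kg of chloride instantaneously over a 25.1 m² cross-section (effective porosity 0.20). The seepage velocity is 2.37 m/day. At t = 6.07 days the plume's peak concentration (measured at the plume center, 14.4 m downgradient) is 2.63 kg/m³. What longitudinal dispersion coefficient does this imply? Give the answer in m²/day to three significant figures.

At the plume center C_max = M/(n_e·A·√(4πDt)), so D = M²/(4πt·(n_e·A·C_max)²).
n_e·A·C_max = 0.20 × 25.1 × 2.63 = 13.20 kg/m.
D = 58.4²/(4π × 6.07 × 13.20²) = 0.257 m²/day.

0.257 m²/day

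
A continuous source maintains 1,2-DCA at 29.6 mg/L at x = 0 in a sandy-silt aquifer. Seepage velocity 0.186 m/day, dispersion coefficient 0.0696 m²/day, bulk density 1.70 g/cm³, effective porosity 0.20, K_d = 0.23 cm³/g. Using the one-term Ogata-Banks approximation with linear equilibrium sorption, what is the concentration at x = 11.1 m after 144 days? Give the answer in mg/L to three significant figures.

6.43 mg/L

Retardation factor R = 1 + ρ_b·K_d/n = 1 + 1.70 × 0.23/0.20 = 2.955.
Sorption retards both mechanisms: v_R = v/R = 0.06294 m/day, D_R = D/R = 0.02355 m²/day.
v_R·t = 0.06294 × 144 = 9.06336 m; 2√(D_R t) = 3.683 m; argument = (11.1 − 9.06336)/3.683 = 0.5530.
C = C₀ × ½·erfc(0.5530) = 29.6 × 0.2171 = 6.43 mg/L.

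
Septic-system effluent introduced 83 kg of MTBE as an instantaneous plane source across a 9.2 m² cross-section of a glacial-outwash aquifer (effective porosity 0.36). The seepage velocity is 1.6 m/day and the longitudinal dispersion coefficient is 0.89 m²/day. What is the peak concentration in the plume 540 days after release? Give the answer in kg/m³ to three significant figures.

0.322 kg/m³

The peak of an instantaneous 1D plume sits at x = vt; there the Gaussian factor is 1 and C_max = M/(n_e·A·√(4πDt)), where n_e·A is the pore area the mass is dissolved in.
√(4πDt) = √(4π × 0.89 × 540) = 77.71 m, so C_max = 83/(0.36 × 9.2 × 77.71) = 0.322 kg/m³.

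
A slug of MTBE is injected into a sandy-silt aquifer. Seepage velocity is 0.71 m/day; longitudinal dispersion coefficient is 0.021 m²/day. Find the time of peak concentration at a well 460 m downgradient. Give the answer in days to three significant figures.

For the 1D instantaneous-source solution, setting ∂C/∂t = 0 at fixed x gives v²t² + 2Dt − x² = 0, so t = (√(D² + v²x²) − D)/v².
√(D² + v²x²) = √(0.021² + 0.71² × 460²) = 326.6; v² = 0.5041.
t = (326.6 − 0.021)/0.5041 = 648 days (vs. the pure-advection estimate x/v = 648 d).

648 days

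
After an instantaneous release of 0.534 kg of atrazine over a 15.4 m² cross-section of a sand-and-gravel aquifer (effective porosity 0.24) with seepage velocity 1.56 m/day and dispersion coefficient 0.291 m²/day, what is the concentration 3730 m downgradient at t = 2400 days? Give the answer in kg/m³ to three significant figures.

For an instantaneous plane source, C(x,t) = M/(n_e·A·√(4πDt)) · exp(−(x−vt)²/(4Dt)), with n_e·A the pore (flow) area.
Plume center vt = 1.56 × 2400 = 3744 m, so the well at 3730 m is 14 m upgradient of the peak.
√(4πDt) = 93.68 m, giving peak height M/(n_e·A·√(4πDt)) = 0.534/(0.24 × 15.4 × 93.68) = 0.001542 kg/m³.
(x−vt)²/(4Dt) = (-14)²/(4 × 0.291 × 2400) = 0.07016; exp(−0.07016) = 0.9322.
C = 0.001542 × 0.9322 = 0.00144 kg/m³.

0.00144 kg/m³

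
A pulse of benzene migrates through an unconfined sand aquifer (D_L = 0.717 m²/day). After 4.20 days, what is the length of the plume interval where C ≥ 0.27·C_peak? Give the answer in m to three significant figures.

The plume is Gaussian with σ = √(2Dt) = √(2 × 0.717 × 4.20) = 2.454 m.
C/C_peak = exp(−Δx²/(2σ²)) = 0.27 ⇒ Δx = σ·√(−2 ln 0.27) = 2.454 × 1.618 = 3.971 m.
Width = 2Δx = 7.94 m.

7.94 m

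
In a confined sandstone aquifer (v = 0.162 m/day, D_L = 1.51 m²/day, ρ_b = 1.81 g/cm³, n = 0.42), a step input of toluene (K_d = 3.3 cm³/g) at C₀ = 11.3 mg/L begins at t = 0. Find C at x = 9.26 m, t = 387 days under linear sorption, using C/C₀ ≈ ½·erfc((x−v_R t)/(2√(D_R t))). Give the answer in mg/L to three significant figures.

3.15 mg/L

Retardation factor R = 1 + ρ_b·K_d/n = 1 + 1.81 × 3.3/0.42 = 15.22.
Sorption retards both mechanisms: v_R = v/R = 0.01064 m/day, D_R = D/R = 0.09921 m²/day.
v_R·t = 0.01064 × 387 = 4.11768 m; 2√(D_R t) = 12.39 m; argument = (9.26 − 4.11768)/12.39 = 0.4150.
C = C₀ × ½·erfc(0.4150) = 11.3 × 0.2786 = 3.15 mg/L.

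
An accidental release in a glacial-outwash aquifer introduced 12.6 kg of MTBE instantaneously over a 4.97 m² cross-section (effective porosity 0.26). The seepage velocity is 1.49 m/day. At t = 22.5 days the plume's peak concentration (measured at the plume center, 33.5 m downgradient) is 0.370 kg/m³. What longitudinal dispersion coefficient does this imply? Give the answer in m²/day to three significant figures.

At the plume center C_max = M/(n_e·A·√(4πDt)), so D = M²/(4πt·(n_e·A·C_max)²).
n_e·A·C_max = 0.26 × 4.97 × 0.370 = 0.4781 kg/m.
D = 12.6²/(4π × 22.5 × 0.4781²) = 2.46 m²/day.

2.46 m²/day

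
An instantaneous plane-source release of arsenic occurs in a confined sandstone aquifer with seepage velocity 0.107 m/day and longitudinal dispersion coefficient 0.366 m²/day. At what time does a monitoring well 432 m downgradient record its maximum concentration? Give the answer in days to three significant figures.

4010 days

For the 1D instantaneous-source solution, setting ∂C/∂t = 0 at fixed x gives v²t² + 2Dt − x² = 0, so t = (√(D² + v²x²) − D)/v².
√(D² + v²x²) = √(0.366² + 0.107² × 432²) = 46.23; v² = 0.011449.
t = (46.23 − 0.366)/0.011449 = 4010 days (vs. the pure-advection estimate x/v = 4040 d).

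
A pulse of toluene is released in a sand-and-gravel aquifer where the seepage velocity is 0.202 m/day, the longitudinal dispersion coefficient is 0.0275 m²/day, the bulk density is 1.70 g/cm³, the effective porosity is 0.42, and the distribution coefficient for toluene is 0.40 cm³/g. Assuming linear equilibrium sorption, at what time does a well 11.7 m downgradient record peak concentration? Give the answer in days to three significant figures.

Retardation factor R = 1 + ρ_b·K_d/n = 1 + 1.70 × 0.40/0.42 = 2.619.
Sorption retards both mechanisms: v_R = v/R = 0.07713 m/day, D_R = D/R = 0.01050 m²/day.
Peak time from v_R²t² + 2D_R t − x² = 0: t = (√(D_R² + v_R²x²) − D_R)/v_R².
√(D_R² + v_R²x²) = √(0.01050² + 0.07713² × 11.7²) = 0.9025; v_R² = 0.005949.
t = (0.9025 − 0.01050)/0.005949 = 150 days.

150 days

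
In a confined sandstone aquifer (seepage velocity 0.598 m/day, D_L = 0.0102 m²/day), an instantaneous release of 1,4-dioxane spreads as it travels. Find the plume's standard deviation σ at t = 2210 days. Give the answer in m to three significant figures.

6.71 m

Dispersive spreading gives a Gaussian with σ² = 2Dt; advection only shifts the center.
σ = √(2 × 0.0102 × 2210) = 6.71 m.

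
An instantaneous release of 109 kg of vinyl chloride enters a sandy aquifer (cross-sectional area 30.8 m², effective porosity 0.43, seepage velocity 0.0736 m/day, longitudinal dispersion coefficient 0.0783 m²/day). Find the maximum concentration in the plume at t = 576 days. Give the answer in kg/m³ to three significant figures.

The peak of an instantaneous 1D plume sits at x = vt; there the Gaussian factor is 1 and C_max = M/(n_e·A·√(4πDt)), where n_e·A is the pore area the mass is dissolved in.
√(4πDt) = √(4π × 0.0783 × 576) = 23.81 m, so C_max = 109/(0.43 × 30.8 × 23.81) = 0.346 kg/m³.

0.346 kg/m³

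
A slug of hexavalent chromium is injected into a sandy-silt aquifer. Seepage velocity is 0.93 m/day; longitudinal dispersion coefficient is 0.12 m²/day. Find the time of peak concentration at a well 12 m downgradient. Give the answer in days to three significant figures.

12.8 days

For the 1D instantaneous-source solution, setting ∂C/∂t = 0 at fixed x gives v²t² + 2Dt − x² = 0, so t = (√(D² + v²x²) − D)/v².
√(D² + v²x²) = √(0.12² + 0.93² × 12²) = 11.16; v² = 0.8649.
t = (11.16 − 0.12)/0.8649 = 12.8 days (vs. the pure-advection estimate x/v = 12.9 d).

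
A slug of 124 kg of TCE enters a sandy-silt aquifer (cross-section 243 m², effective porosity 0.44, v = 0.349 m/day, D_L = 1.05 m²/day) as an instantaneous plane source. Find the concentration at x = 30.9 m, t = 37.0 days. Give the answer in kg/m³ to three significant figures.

For an instantaneous plane source, C(x,t) = M/(n_e·A·√(4πDt)) · exp(−(x−vt)²/(4Dt)), with n_e·A the pore (flow) area.
Plume center vt = 0.349 × 37.0 = 12.913 m, so the well at 30.9 m is 17.987 m downgradient of the peak.
√(4πDt) = 22.10 m, giving peak height M/(n_e·A·√(4πDt)) = 124/(0.44 × 243 × 22.10) = 0.05248 kg/m³.
(x−vt)²/(4Dt) = (17.987)²/(4 × 1.05 × 37.0) = 2.082; exp(−2.082) = 0.1247.
C = 0.05248 × 0.1247 = 0.00654 kg/m³.

0.00654 kg/m³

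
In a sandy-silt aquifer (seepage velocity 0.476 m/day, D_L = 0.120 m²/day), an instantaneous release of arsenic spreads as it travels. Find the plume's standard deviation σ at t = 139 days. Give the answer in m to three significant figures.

5.78 m

Dispersive spreading gives a Gaussian with σ² = 2Dt; advection only shifts the center.
σ = √(2 × 0.120 × 139) = 5.78 m.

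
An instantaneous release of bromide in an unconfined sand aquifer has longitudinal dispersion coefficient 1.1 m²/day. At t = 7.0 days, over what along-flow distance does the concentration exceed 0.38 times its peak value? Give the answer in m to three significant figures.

The plume is Gaussian with σ = √(2Dt) = √(2 × 1.1 × 7.0) = 3.924 m.
C/C_peak = exp(−Δx²/(2σ²)) = 0.38 ⇒ Δx = σ·√(−2 ln 0.38) = 3.924 × 1.391 = 5.458 m.
Width = 2Δx = 10.9 m.

10.9 m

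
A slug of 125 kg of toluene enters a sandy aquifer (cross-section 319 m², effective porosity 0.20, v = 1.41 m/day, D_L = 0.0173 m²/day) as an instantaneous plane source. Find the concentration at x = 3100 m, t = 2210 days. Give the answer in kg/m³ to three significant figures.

For an instantaneous plane source, C(x,t) = M/(n_e·A·√(4πDt)) · exp(−(x−vt)²/(4Dt)), with n_e·A the pore (flow) area.
Plume center vt = 1.41 × 2210 = 3116.1 m, so the well at 3100 m is 16.1 m upgradient of the peak.
√(4πDt) = 21.92 m, giving peak height M/(n_e·A·√(4πDt)) = 125/(0.20 × 319 × 21.92) = 0.08938 kg/m³.
(x−vt)²/(4Dt) = (-16.1)²/(4 × 0.0173 × 2210) = 1.695; exp(−1.695) = 0.1836.
C = 0.08938 × 0.1836 = 0.0164 kg/m³.

0.0164 kg/m³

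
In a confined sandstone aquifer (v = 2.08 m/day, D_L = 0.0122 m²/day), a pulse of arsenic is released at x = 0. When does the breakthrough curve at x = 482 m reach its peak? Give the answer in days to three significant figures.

For the 1D instantaneous-source solution, setting ∂C/∂t = 0 at fixed x gives v²t² + 2Dt − x² = 0, so t = (√(D² + v²x²) − D)/v².
√(D² + v²x²) = √(0.0122² + 2.08² × 482²) = 1003; v² = 4.3264.
t = (1003 − 0.0122)/4.3264 = 232 days (vs. the pure-advection estimate x/v = 232 d).

232 days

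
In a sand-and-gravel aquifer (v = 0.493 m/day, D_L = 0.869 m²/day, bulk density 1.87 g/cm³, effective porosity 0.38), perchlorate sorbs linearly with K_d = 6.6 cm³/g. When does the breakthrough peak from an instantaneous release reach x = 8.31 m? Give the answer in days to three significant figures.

Retardation factor R = 1 + ρ_b·K_d/n = 1 + 1.87 × 6.6/0.38 = 33.48.
Sorption retards both mechanisms: v_R = v/R = 0.01473 m/day, D_R = D/R = 0.02596 m²/day.
Peak time from v_R²t² + 2D_R t − x² = 0: t = (√(D_R² + v_R²x²) − D_R)/v_R².
√(D_R² + v_R²x²) = √(0.02596² + 0.01473² × 8.31²) = 0.1251; v_R² = 0.0002170.
t = (0.1251 − 0.02596)/0.0002170 = 457 days.

457 days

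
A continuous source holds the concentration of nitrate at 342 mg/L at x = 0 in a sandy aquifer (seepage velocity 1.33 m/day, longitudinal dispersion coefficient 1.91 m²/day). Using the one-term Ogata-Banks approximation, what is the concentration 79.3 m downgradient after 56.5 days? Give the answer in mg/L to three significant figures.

For a continuous step input, C/C₀ ≈ ½·erfc((x−vt)/(2√(Dt))).
vt = 1.33 × 56.5 = 75.145 m and 2√(Dt) = 2√(1.91 × 56.5) = 20.78 m.
Argument (x−vt)/(2√(Dt)) = (79.3 − 75.145)/20.78 = 0.2000; ½·erfc(0.2000) = 0.3886.
C = 342 × 0.3886 = 133 mg/L.

133 mg/L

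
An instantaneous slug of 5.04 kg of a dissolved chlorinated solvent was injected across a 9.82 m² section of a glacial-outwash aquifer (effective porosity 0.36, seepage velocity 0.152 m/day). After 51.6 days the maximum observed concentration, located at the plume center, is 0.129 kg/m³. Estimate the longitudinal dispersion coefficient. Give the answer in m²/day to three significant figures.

At the plume center C_max = M/(n_e·A·√(4πDt)), so D = M²/(4πt·(n_e·A·C_max)²).
n_e·A·C_max = 0.36 × 9.82 × 0.129 = 0.4560 kg/m.
D = 5.04²/(4π × 51.6 × 0.4560²) = 0.188 m²/day.

0.188 m²/day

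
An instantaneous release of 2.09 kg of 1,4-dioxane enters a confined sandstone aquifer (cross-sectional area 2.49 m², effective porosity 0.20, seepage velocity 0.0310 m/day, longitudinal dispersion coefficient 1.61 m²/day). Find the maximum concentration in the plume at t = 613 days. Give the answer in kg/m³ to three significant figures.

The peak of an instantaneous 1D plume sits at x = vt; there the Gaussian factor is 1 and C_max = M/(n_e·A·√(4πDt)), where n_e·A is the pore area the mass is dissolved in.
√(4πDt) = √(4π × 1.61 × 613) = 111.4 m, so C_max = 2.09/(0.20 × 2.49 × 111.4) = 0.0377 kg/m³.

0.0377 kg/m³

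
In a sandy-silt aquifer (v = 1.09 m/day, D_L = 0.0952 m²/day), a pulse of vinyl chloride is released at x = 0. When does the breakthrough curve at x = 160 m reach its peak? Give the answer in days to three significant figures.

147 days

For the 1D instantaneous-source solution, setting ∂C/∂t = 0 at fixed x gives v²t² + 2Dt − x² = 0, so t = (√(D² + v²x²) − D)/v².
√(D² + v²x²) = √(0.0952² + 1.09² × 160²) = 174.4; v² = 1.1881.
t = (174.4 − 0.0952)/1.1881 = 147 days (vs. the pure-advection estimate x/v = 147 d).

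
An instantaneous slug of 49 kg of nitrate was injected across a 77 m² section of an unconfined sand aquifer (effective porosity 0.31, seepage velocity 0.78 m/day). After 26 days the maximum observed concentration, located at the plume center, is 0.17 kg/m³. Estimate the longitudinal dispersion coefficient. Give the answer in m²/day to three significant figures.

0.446 m²/day

At the plume center C_max = M/(n_e·A·√(4πDt)), so D = M²/(4πt·(n_e·A·C_max)²).
n_e·A·C_max = 0.31 × 77 × 0.17 = 4.058 kg/m.
D = 49²/(4π × 26 × 4.058²) = 0.446 m²/day.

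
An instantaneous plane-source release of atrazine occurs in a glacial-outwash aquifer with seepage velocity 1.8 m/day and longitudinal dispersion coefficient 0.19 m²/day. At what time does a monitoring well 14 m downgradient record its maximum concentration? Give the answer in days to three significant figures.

7.72 days

For the 1D instantaneous-source solution, setting ∂C/∂t = 0 at fixed x gives v²t² + 2Dt − x² = 0, so t = (√(D² + v²x²) − D)/v².
√(D² + v²x²) = √(0.19² + 1.8² × 14²) = 25.20; v² = 3.24.
t = (25.20 − 0.19)/3.24 = 7.72 days (vs. the pure-advection estimate x/v = 7.78 d).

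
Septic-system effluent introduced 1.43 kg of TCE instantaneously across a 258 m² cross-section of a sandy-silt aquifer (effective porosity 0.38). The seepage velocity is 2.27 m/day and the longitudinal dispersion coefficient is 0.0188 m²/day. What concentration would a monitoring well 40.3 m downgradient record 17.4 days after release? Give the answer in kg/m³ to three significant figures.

For an instantaneous plane source, C(x,t) = M/(n_e·A·√(4πDt)) · exp(−(x−vt)²/(4Dt)), with n_e·A the pore (flow) area.
Plume center vt = 2.27 × 17.4 = 39.498 m, so the well at 40.3 m is 0.802 m downgradient of the peak.
√(4πDt) = 2.027 m, giving peak height M/(n_e·A·√(4πDt)) = 1.43/(0.38 × 258 × 2.027) = 0.007196 kg/m³.
(x−vt)²/(4Dt) = (0.802)²/(4 × 0.0188 × 17.4) = 0.4916; exp(−0.4916) = 0.6116.
C = 0.007196 × 0.6116 = 0.00440 kg/m³.

0.00440 kg/m³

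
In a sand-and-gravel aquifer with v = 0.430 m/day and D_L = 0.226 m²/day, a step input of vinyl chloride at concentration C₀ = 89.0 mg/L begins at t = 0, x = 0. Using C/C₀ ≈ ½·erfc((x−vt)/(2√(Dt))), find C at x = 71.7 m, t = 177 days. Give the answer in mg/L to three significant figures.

61.3 mg/L

For a continuous step input, C/C₀ ≈ ½·erfc((x−vt)/(2√(Dt))).
vt = 0.430 × 177 = 76.11 m and 2√(Dt) = 2√(0.226 × 177) = 12.65 m.
Argument (x−vt)/(2√(Dt)) = (71.7 − 76.11)/12.65 = -0.3486; ½·erfc(-0.3486) = 0.6890.
C = 89.0 × 0.6890 = 61.3 mg/L.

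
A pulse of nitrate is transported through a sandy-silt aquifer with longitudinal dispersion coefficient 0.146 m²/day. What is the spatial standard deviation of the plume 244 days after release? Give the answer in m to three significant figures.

Dispersive spreading gives a Gaussian with σ² = 2Dt; advection only shifts the center.
σ = √(2 × 0.146 × 244) = 8.44 m.

8.44 m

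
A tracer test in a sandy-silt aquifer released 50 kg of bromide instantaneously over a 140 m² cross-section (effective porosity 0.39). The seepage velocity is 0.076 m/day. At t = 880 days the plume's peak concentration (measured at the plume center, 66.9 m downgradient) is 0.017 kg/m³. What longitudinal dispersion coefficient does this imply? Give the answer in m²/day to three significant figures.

0.262 m²/day

At the plume center C_max = M/(n_e·A·√(4πDt)), so D = M²/(4πt·(n_e·A·C_max)²).
n_e·A·C_max = 0.39 × 140 × 0.017 = 0.9282 kg/m.
D = 50²/(4π × 880 × 0.9282²) = 0.262 m²/day.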